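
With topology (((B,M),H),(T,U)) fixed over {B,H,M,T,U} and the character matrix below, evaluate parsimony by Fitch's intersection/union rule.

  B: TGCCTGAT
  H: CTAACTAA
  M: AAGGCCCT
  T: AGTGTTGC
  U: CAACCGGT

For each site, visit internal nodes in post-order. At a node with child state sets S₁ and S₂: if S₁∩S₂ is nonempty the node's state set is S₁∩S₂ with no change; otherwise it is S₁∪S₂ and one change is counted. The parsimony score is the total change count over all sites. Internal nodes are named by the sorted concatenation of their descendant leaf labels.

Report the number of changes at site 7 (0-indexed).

2

[col 0] BM: children B:{T}, M:{A} ∪→ {A,T}; cost 1
[col 0] BHM: children BM:{A,T}, H:{C} ∪→ {A,C,T}; cost 1
[col 0] TU: children T:{A}, U:{C} ∪→ {A,C}; cost 1
[col 0] BHMTU: children BHM:{A,C,T}, TU:{A,C} ∩→ {A,C}; cost 0
[col 1] BM: children B:{G}, M:{A} ∪→ {A,G}; cost 1
[col 1] BHM: children BM:{A,G}, H:{T} ∪→ {A,G,T}; cost 1
[col 1] TU: children T:{G}, U:{A} ∪→ {A,G}; cost 1
[col 1] BHMTU: children BHM:{A,G,T}, TU:{A,G} ∩→ {A,G}; cost 0
[col 2] BM: children B:{C}, M:{G} ∪→ {C,G}; cost 1
[col 2] BHM: children BM:{C,G}, H:{A} ∪→ {A,C,G}; cost 1
[col 2] TU: children T:{T}, U:{A} ∪→ {A,T}; cost 1
[col 2] BHMTU: children BHM:{A,C,G}, TU:{A,T} ∩→ {A}; cost 0
[col 3] BM: children B:{C}, M:{G} ∪→ {C,G}; cost 1
[col 3] BHM: children BM:{C,G}, H:{A} ∪→ {A,C,G}; cost 1
[col 3] TU: children T:{G}, U:{C} ∪→ {C,G}; cost 1
[col 3] BHMTU: children BHM:{A,C,G}, TU:{C,G} ∩→ {C,G}; cost 0
[col 4] BM: children B:{T}, M:{C} ∪→ {C,T}; cost 1
[col 4] BHM: children BM:{C,T}, H:{C} ∩→ {C}; cost 0
[col 4] TU: children T:{T}, U:{C} ∪→ {C,T}; cost 1
[col 4] BHMTU: children BHM:{C}, TU:{C,T} ∩→ {C}; cost 0
[col 5] BM: children B:{G}, M:{C} ∪→ {C,G}; cost 1
[col 5] BHM: children BM:{C,G}, H:{T} ∪→ {C,G,T}; cost 1
[col 5] TU: children T:{T}, U:{G} ∪→ {G,T}; cost 1
[col 5] BHMTU: children BHM:{C,G,T}, TU:{G,T} ∩→ {G,T}; cost 0
[col 6] BM: children B:{A}, M:{C} ∪→ {A,C}; cost 1
[col 6] BHM: children BM:{A,C}, H:{A} ∩→ {A}; cost 0
[col 6] TU: children T:{G}, U:{G} ∩→ {G}; cost 0
[col 6] BHMTU: children BHM:{A}, TU:{G} ∪→ {A,G}; cost 1
[col 7] BM: children B:{T}, M:{T} ∩→ {T}; cost 0
[col 7] BHM: children BM:{T}, H:{A} ∪→ {A,T}; cost 1
[col 7] TU: children T:{C}, U:{T} ∪→ {C,T}; cost 1
[col 7] BHMTU: children BHM:{A,T}, TU:{C,T} ∩→ {T}; cost 0
per-site changes: [3, 3, 3, 3, 2, 3, 2, 2]; total = 21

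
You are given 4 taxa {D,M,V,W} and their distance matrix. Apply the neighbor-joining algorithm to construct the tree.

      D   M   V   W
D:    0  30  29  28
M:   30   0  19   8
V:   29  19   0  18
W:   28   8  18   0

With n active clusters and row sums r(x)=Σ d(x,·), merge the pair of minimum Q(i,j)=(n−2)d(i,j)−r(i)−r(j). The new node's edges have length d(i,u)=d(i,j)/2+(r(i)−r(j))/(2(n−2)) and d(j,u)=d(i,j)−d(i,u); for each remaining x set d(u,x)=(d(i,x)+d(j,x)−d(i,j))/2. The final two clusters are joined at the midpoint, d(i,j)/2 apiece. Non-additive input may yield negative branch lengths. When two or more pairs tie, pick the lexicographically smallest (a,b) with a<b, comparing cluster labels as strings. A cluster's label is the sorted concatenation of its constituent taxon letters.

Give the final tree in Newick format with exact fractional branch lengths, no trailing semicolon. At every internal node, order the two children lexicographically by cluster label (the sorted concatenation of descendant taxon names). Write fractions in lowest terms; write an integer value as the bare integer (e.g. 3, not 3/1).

step 1: merge (D,V) at d=29, Q=-95; branch lengths D→79/4, V→37/4; new cluster DV
  updated: d(DV,M)=10, d(DV,W)=17/2
step 2: merge (DV,M) at d=10, Q=-53/2; branch lengths DV→21/4, M→19/4; new cluster DMV
  updated: d(DMV,W)=13/4
step 3: merge (DMV,W) at d=13/4; branch lengths DMV→13/8, W→13/8; new cluster DMVW
final tree: (((D:79/4,V:37/4):21/4,M:19/4):13/8,W:13/8)
total length: 169/4

(((D:79/4,V:37/4):21/4,M:19/4):13/8,W:13/8)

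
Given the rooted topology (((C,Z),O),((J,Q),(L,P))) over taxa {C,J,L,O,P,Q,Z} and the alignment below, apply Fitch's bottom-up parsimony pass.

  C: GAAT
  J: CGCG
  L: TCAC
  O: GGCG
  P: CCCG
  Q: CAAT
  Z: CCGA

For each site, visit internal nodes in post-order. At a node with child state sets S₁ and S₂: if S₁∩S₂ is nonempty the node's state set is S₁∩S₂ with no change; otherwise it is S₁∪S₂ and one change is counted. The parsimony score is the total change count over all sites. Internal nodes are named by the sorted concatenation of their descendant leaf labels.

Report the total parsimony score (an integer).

15

site 0, node CZ: C={G} ∪ Z={C} → {C,G} (+1)
site 0, node COZ: CZ={C,G} ∩ O={G} → {G} (+0)
site 0, node JQ: J={C} ∩ Q={C} → {C} (+0)
site 0, node LP: L={T} ∪ P={C} → {C,T} (+1)
site 0, node JLPQ: JQ={C} ∩ LP={C,T} → {C} (+0)
site 0, node CJLOPQZ: COZ={G} ∪ JLPQ={C} → {C,G} (+1)
site 1, node CZ: C={A} ∪ Z={C} → {A,C} (+1)
site 1, node COZ: CZ={A,C} ∪ O={G} → {A,C,G} (+1)
site 1, node JQ: J={G} ∪ Q={A} → {A,G} (+1)
site 1, node LP: L={C} ∩ P={C} → {C} (+0)
site 1, node JLPQ: JQ={A,G} ∪ LP={C} → {A,C,G} (+1)
site 1, node CJLOPQZ: COZ={A,C,G} ∩ JLPQ={A,C,G} → {A,C,G} (+0)
site 2, node CZ: C={A} ∪ Z={G} → {A,G} (+1)
site 2, node COZ: CZ={A,G} ∪ O={C} → {A,C,G} (+1)
site 2, node JQ: J={C} ∪ Q={A} → {A,C} (+1)
site 2, node LP: L={A} ∪ P={C} → {A,C} (+1)
site 2, node JLPQ: JQ={A,C} ∩ LP={A,C} → {A,C} (+0)
site 2, node CJLOPQZ: COZ={A,C,G} ∩ JLPQ={A,C} → {A,C} (+0)
site 3, node CZ: C={T} ∪ Z={A} → {A,T} (+1)
site 3, node COZ: CZ={A,T} ∪ O={G} → {A,G,T} (+1)
site 3, node JQ: J={G} ∪ Q={T} → {G,T} (+1)
site 3, node LP: L={C} ∪ P={G} → {C,G} (+1)
site 3, node JLPQ: JQ={G,T} ∩ LP={C,G} → {G} (+0)
site 3, node CJLOPQZ: COZ={A,G,T} ∩ JLPQ={G} → {G} (+0)
per-site changes: [3, 4, 4, 4]; total = 15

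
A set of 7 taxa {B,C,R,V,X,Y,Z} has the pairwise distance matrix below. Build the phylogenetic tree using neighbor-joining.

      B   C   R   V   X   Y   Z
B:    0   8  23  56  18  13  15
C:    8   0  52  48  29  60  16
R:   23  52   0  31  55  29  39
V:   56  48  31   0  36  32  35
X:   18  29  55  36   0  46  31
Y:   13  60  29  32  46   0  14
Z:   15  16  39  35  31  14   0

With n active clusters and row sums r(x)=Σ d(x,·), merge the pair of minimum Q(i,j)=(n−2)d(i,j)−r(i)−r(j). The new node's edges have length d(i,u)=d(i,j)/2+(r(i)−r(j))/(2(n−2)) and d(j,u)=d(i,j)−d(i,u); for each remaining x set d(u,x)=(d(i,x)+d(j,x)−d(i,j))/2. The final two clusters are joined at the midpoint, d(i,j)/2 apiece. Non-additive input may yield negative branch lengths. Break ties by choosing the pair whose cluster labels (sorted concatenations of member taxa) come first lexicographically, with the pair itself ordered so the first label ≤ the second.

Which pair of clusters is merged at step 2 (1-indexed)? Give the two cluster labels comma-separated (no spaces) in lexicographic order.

RV,Y

iteration 1: select R,V (d=31, Q=-312); attach at lengths (73/5, 82/5); label the merged cluster RV
  updated: d(B,RV)=24, d(C,RV)=69/2, d(RV,X)=30, d(RV,Y)=15, d(RV,Z)=43/2
iteration 2: select RV,Y (d=15, Q=-213); attach at lengths (37/8, 83/8); label the merged cluster RVY
  updated: d(B,RVY)=11, d(C,RVY)=159/4, d(RVY,X)=61/2, d(RVY,Z)=41/4
iteration 3: select RVY,Z (d=41/4, Q=-133); attach at lengths (25/3, 23/12); label the merged cluster RVYZ
  updated: d(B,RVYZ)=63/8, d(C,RVYZ)=91/4, d(RVYZ,X)=205/8
iteration 4: select B,C (d=8, Q=-621/8); attach at lengths (-79/32, 335/32); label the merged cluster BC
  updated: d(BC,RVYZ)=181/16, d(BC,X)=39/2
iteration 5: select BC,RVYZ (d=181/16, Q=-903/16); attach at lengths (83/32, 279/32); label the merged cluster BCRVYZ
  updated: d(BCRVYZ,X)=541/32
iteration 6: select BCRVYZ,X (d=541/32); attach at lengths (541/64, 541/64); label the merged cluster BCRVXYZ
final tree: (((B:-79/32,C:335/32):83/32,(((R:73/5,V:82/5):37/8,Y:83/8):25/3,Z:23/12):279/32):541/64,X:541/64)
total length: 2959/32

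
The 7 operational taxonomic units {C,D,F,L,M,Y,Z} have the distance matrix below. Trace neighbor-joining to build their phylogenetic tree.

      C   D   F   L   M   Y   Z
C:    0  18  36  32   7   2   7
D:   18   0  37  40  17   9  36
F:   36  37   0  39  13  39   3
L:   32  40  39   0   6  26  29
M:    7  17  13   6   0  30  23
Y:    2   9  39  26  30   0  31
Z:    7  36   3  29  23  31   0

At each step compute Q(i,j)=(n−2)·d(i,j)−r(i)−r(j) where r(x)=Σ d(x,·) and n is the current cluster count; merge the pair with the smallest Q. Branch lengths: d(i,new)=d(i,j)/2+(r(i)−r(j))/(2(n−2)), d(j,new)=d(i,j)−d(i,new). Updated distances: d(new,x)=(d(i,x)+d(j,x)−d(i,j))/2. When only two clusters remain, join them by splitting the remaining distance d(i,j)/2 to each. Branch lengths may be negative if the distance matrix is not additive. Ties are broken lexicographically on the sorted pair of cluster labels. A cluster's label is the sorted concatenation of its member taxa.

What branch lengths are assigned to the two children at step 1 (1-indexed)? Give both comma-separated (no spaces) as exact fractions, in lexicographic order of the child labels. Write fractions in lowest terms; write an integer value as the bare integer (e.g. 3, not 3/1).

53/10,-23/10

step 1: merge (F,Z) at d=3, Q=-281; branch lengths F→53/10, Z→-23/10; new cluster FZ
  updated: d(C,FZ)=20, d(D,FZ)=35, d(FZ,L)=65/2, d(FZ,M)=33/2, d(FZ,Y)=67/2
step 2: merge (L,M) at d=6, Q=-189; branch lengths L→21/2, M→-9/2; new cluster LM
  updated: d(C,LM)=33/2, d(D,LM)=51/2, d(FZ,LM)=43/2, d(LM,Y)=25
step 3: merge (FZ,LM) at d=43/2, Q=-134; branch lengths FZ→43/3, LM→43/6; new cluster FLMZ
  updated: d(C,FLMZ)=15/2, d(D,FLMZ)=39/2, d(FLMZ,Y)=37/2
step 4: merge (C,FLMZ) at d=15/2, Q=-58; branch lengths C→-3/4, FLMZ→33/4; new cluster CFLMZ
  updated: d(CFLMZ,D)=15, d(CFLMZ,Y)=13/2
step 5: merge (CFLMZ,D) at d=15, Q=-61/2; branch lengths CFLMZ→25/4, D→35/4; new cluster CDFLMZ
  updated: d(CDFLMZ,Y)=1/4
step 6: merge (CDFLMZ,Y) at d=1/4; branch lengths CDFLMZ→1/8, Y→1/8; new cluster CDFLMYZ
final tree: (((C:-3/4,((F:53/10,Z:-23/10):43/3,(L:21/2,M:-9/2):43/6):33/4):25/4,D:35/4):1/8,Y:1/8)
total length: 213/4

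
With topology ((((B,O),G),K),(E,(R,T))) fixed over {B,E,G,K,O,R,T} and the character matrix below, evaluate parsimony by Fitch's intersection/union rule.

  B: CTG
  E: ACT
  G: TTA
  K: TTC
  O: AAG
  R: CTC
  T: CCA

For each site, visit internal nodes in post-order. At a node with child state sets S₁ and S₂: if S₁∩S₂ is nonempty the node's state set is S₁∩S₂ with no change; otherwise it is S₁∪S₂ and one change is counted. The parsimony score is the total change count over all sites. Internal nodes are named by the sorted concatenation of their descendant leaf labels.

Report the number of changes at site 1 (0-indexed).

3

site 0, node BO: B={C} ∪ O={A} → {A,C} (+1)
site 0, node BGO: BO={A,C} ∪ G={T} → {A,C,T} (+1)
site 0, node BGKO: BGO={A,C,T} ∩ K={T} → {T} (+0)
site 0, node RT: R={C} ∩ T={C} → {C} (+0)
site 0, node ERT: E={A} ∪ RT={C} → {A,C} (+1)
site 0, node BEGKORT: BGKO={T} ∪ ERT={A,C} → {A,C,T} (+1)
site 1, node BO: B={T} ∪ O={A} → {A,T} (+1)
site 1, node BGO: BO={A,T} ∩ G={T} → {T} (+0)
site 1, node BGKO: BGO={T} ∩ K={T} → {T} (+0)
site 1, node RT: R={T} ∪ T={C} → {C,T} (+1)
site 1, node ERT: E={C} ∩ RT={C,T} → {C} (+0)
site 1, node BEGKORT: BGKO={T} ∪ ERT={C} → {C,T} (+1)
site 2, node BO: B={G} ∩ O={G} → {G} (+0)
site 2, node BGO: BO={G} ∪ G={A} → {A,G} (+1)
site 2, node BGKO: BGO={A,G} ∪ K={C} → {A,C,G} (+1)
site 2, node RT: R={C} ∪ T={A} → {A,C} (+1)
site 2, node ERT: E={T} ∪ RT={A,C} → {A,C,T} (+1)
site 2, node BEGKORT: BGKO={A,C,G} ∩ ERT={A,C,T} → {A,C} (+0)
per-site changes: [4, 3, 4]; total = 11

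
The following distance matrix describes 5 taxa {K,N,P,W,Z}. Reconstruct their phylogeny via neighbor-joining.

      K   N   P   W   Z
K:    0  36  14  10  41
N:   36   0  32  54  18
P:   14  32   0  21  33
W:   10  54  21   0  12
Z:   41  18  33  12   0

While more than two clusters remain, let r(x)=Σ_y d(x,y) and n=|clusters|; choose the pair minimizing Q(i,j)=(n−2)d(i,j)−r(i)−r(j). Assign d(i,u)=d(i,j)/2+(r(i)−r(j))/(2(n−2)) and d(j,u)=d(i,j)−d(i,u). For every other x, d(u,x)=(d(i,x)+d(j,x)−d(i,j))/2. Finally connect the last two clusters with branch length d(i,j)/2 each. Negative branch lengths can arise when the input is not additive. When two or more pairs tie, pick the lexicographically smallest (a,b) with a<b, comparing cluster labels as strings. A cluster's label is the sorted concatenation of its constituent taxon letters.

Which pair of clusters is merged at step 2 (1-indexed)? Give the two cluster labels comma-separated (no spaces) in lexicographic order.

K,W

1. join N+Z (d=18, Q=-190) ⇒ NZ; edges |N|=15, |Z|=3
  updated: d(K,NZ)=59/2, d(NZ,P)=47/2, d(NZ,W)=24
2. join K+W (d=10, Q=-177/2) ⇒ KW; edges |K|=37/8, |W|=43/8
  updated: d(KW,NZ)=87/4, d(KW,P)=25/2
3. join KW+NZ (d=87/4, Q=-231/4) ⇒ KNWZ; edges |KW|=43/8, |NZ|=131/8
  updated: d(KNWZ,P)=57/8
4. join KNWZ+P (d=57/8) ⇒ KNPWZ; edges |KNWZ|=57/16, |P|=57/16
final tree: (((K:37/8,W:43/8):43/8,(N:15,Z:3):131/8):57/16,P:57/16)
total length: 455/8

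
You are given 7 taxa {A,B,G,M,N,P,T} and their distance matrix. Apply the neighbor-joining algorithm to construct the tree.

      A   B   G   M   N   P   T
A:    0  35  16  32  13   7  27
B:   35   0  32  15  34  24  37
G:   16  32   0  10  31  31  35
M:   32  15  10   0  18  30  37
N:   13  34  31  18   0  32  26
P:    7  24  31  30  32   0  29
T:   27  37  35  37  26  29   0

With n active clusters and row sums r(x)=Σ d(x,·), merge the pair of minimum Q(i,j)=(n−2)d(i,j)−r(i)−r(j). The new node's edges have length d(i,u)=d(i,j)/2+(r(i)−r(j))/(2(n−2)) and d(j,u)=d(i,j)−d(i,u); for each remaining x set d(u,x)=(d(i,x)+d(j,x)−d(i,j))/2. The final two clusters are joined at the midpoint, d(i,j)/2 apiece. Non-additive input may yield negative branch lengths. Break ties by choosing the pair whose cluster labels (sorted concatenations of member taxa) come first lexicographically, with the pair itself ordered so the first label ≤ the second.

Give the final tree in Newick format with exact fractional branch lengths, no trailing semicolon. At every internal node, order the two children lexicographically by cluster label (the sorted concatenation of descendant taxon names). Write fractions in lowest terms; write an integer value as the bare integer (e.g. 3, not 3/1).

step 1: merge (A,P) at d=7, Q=-248; branch lengths A→6/5, P→29/5; new cluster AP
  updated: d(AP,B)=26, d(AP,G)=20, d(AP,M)=55/2, d(AP,N)=19, d(AP,T)=49/2
step 2: merge (G,M) at d=10, Q=-391/2; branch lengths G→121/16, M→39/16; new cluster GM
  updated: d(AP,GM)=75/4, d(B,GM)=37/2, d(GM,N)=39/2, d(GM,T)=31
step 3: merge (B,GM) at d=37/2, Q=-591/4; branch lengths B→111/8, GM→37/8; new cluster BGM
  updated: d(AP,BGM)=105/8, d(BGM,N)=35/2, d(BGM,T)=99/4
step 4: merge (AP,BGM) at d=105/8, Q=-343/4; branch lengths AP→55/8, BGM→25/4; new cluster ABGMP
  updated: d(ABGMP,N)=187/16, d(ABGMP,T)=289/16
step 5: merge (ABGMP,N) at d=187/16, Q=-223/4; branch lengths ABGMP→15/8, N→157/16; new cluster ABGMNP
  updated: d(ABGMNP,T)=259/16
step 6: merge (ABGMNP,T) at d=259/16; branch lengths ABGMNP→259/32, T→259/32; new cluster ABGMNPT
final tree: ((((A:6/5,P:29/5):55/8,(B:111/8,(G:121/16,M:39/16):37/8):25/4):15/8,N:157/16):259/32,T:259/32)
total length: 153/2

((((A:6/5,P:29/5):55/8,(B:111/8,(G:121/16,M:39/16):37/8):25/4):15/8,N:157/16):259/32,T:259/32)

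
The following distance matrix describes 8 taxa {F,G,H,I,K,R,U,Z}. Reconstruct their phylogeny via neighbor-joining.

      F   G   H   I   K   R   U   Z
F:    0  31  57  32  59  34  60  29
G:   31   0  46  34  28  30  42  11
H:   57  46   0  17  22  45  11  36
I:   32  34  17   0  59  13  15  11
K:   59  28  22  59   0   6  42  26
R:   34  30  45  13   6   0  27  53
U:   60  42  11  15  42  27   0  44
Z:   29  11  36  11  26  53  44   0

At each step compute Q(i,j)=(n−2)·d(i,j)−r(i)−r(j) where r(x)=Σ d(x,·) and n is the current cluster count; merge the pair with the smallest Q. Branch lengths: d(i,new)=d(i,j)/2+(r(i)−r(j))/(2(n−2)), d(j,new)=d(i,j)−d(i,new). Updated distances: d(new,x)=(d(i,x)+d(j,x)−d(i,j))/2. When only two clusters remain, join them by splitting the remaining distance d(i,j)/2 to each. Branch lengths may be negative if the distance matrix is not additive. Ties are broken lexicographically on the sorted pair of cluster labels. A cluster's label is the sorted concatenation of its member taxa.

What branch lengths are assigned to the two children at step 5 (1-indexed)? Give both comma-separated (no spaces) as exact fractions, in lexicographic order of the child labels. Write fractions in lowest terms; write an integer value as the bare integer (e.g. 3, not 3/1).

341/16,113/16

step 1: merge (K,R) at d=6, Q=-414; branch lengths K→35/6, R→1/6; new cluster KR
  updated: d(F,KR)=87/2, d(G,KR)=26, d(H,KR)=61/2, d(I,KR)=33, d(KR,U)=63/2, d(KR,Z)=73/2
step 2: merge (H,U) at d=11, Q=-346; branch lengths H→49/10, U→61/10; new cluster HU
  updated: d(F,HU)=53, d(G,HU)=77/2, d(HU,I)=21/2, d(HU,KR)=51/2, d(HU,Z)=69/2
step 3: merge (HU,I) at d=21/2, Q=-481/2; branch lengths HU→167/16, I→1/16; new cluster HIU
  updated: d(F,HIU)=149/4, d(G,HIU)=31, d(HIU,KR)=24, d(HIU,Z)=35/2
step 4: merge (HIU,KR) at d=24, Q=-671/4; branch lengths HIU→69/8, KR→123/8; new cluster HIKRU
  updated: d(F,HIKRU)=227/8, d(G,HIKRU)=33/2, d(HIKRU,Z)=15
step 5: merge (F,HIKRU) at d=227/8, Q=-183/2; branch lengths F→341/16, HIKRU→113/16; new cluster FHIKRU
  updated: d(FHIKRU,G)=153/16, d(FHIKRU,Z)=125/16
step 6: merge (FHIKRU,G) at d=153/16, Q=-227/8; branch lengths FHIKRU→51/16, G→51/8; new cluster FGHIKRU
  updated: d(FGHIKRU,Z)=37/8
step 7: merge (FGHIKRU,Z) at d=37/8; branch lengths FGHIKRU→37/16, Z→37/16; new cluster FGHIKRUZ
final tree: (((F:341/16,(((H:49/10,U:61/10):167/16,I:1/16):69/8,(K:35/6,R:1/6):123/8):113/16):51/16,G:51/8):37/16,Z:37/16)
total length: 1505/16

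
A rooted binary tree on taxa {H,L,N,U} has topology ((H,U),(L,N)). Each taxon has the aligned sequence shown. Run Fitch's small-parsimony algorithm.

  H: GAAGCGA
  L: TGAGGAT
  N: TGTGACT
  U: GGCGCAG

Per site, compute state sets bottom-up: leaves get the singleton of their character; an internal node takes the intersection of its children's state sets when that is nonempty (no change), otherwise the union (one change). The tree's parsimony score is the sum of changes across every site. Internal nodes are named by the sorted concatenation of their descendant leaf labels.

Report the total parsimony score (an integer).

[col 0] HU: children H:{G}, U:{G} ∩→ {G}; cost 0
[col 0] LN: children L:{T}, N:{T} ∩→ {T}; cost 0
[col 0] HLNU: children HU:{G}, LN:{T} ∪→ {G,T}; cost 1
[col 1] HU: children H:{A}, U:{G} ∪→ {A,G}; cost 1
[col 1] LN: children L:{G}, N:{G} ∩→ {G}; cost 0
[col 1] HLNU: children HU:{A,G}, LN:{G} ∩→ {G}; cost 0
[col 2] HU: children H:{A}, U:{C} ∪→ {A,C}; cost 1
[col 2] LN: children L:{A}, N:{T} ∪→ {A,T}; cost 1
[col 2] HLNU: children HU:{A,C}, LN:{A,T} ∩→ {A}; cost 0
[col 3] HU: children H:{G}, U:{G} ∩→ {G}; cost 0
[col 3] LN: children L:{G}, N:{G} ∩→ {G}; cost 0
[col 3] HLNU: children HU:{G}, LN:{G} ∩→ {G}; cost 0
[col 4] HU: children H:{C}, U:{C} ∩→ {C}; cost 0
[col 4] LN: children L:{G}, N:{A} ∪→ {A,G}; cost 1
[col 4] HLNU: children HU:{C}, LN:{A,G} ∪→ {A,C,G}; cost 1
[col 5] HU: children H:{G}, U:{A} ∪→ {A,G}; cost 1
[col 5] LN: children L:{A}, N:{C} ∪→ {A,C}; cost 1
[col 5] HLNU: children HU:{A,G}, LN:{A,C} ∩→ {A}; cost 0
[col 6] HU: children H:{A}, U:{G} ∪→ {A,G}; cost 1
[col 6] LN: children L:{T}, N:{T} ∩→ {T}; cost 0
[col 6] HLNU: children HU:{A,G}, LN:{T} ∪→ {A,G,T}; cost 1
per-site changes: [1, 1, 2, 0, 2, 2, 2]; total = 10

10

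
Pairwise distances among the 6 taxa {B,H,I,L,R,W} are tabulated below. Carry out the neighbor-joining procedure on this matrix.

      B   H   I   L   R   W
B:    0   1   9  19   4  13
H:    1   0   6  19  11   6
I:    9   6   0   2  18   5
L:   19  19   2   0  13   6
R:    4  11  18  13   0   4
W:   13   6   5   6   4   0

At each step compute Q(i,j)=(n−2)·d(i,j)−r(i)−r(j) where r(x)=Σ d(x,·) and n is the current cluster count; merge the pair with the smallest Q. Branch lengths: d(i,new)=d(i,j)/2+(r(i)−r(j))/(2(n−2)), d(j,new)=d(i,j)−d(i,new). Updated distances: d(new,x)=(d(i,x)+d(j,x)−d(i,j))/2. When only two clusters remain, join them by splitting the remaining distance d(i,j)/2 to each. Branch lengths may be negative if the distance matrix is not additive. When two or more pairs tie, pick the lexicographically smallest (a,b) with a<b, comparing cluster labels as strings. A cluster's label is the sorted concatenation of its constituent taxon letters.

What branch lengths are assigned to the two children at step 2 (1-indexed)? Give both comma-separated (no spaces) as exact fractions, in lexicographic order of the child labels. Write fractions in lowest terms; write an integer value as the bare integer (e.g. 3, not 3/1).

1. join I+L (d=2, Q=-91) ⇒ IL; edges |I|=-11/8, |L|=27/8
  updated: d(B,IL)=13, d(H,IL)=23/2, d(IL,R)=29/2, d(IL,W)=9/2
2. join B+H (d=1, Q=-115/2) ⇒ BH; edges |B|=3/4, |H|=1/4
  updated: d(BH,IL)=47/4, d(BH,R)=7, d(BH,W)=9
3. join BH+R (d=7, Q=-157/4) ⇒ BHR; edges |BH|=65/16, |R|=47/16
  updated: d(BHR,IL)=77/8, d(BHR,W)=3
4. join BHR+IL (d=77/8, Q=-137/8) ⇒ BHILR; edges |BHR|=65/16, |IL|=89/16
  updated: d(BHILR,W)=-17/16
5. join BHILR+W (d=-17/16) ⇒ BHILRW; edges |BHILR|=-17/32, |W|=-17/32
final tree: ((((B:3/4,H:1/4):65/16,R:47/16):65/16,(I:-11/8,L:27/8):89/16):-17/32,W:-17/32)
total length: 297/16

3/4,1/4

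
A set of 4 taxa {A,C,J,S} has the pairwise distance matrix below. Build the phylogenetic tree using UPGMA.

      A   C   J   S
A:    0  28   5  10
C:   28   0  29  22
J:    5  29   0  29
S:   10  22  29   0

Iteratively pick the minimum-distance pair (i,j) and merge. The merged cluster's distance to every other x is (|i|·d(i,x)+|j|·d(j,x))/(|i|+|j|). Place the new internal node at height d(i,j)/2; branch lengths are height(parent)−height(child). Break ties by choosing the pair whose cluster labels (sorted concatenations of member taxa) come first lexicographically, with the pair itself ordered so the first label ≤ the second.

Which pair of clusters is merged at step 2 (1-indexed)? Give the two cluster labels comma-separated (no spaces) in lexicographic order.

AJ,S

iteration 1: select A,J (d=5); attach at lengths (5/2, 5/2); label the merged cluster AJ
  updated: d(AJ,C)=57/2, d(AJ,S)=39/2
iteration 2: select AJ,S (d=39/2); attach at lengths (29/4, 39/4); label the merged cluster AJS
  updated: d(AJS,C)=79/3
iteration 3: select AJS,C (d=79/3); attach at lengths (41/12, 79/6); label the merged cluster ACJS
final tree: (((A:5/2,J:5/2):29/4,S:39/4):41/12,C:79/6)
total length: 463/12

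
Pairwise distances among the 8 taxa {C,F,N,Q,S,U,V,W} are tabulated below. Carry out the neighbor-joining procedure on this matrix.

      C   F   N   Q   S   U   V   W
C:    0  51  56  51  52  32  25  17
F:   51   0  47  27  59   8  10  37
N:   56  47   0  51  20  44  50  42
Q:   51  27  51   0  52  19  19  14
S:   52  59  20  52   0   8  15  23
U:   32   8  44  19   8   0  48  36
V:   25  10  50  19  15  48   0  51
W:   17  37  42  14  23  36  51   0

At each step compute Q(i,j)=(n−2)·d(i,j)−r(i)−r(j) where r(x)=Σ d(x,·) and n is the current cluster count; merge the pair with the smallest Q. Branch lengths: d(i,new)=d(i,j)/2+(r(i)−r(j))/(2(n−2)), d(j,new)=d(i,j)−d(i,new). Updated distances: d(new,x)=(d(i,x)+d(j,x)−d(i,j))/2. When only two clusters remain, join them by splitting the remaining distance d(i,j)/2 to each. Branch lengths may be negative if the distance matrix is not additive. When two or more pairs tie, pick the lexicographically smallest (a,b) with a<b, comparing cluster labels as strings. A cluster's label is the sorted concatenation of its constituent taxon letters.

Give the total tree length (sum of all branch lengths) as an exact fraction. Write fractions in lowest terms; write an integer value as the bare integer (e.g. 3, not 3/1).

1. join N+S (d=20, Q=-419) ⇒ NS; edges |N|=67/4, |S|=13/4
  updated: d(C,NS)=44, d(F,NS)=43, d(NS,Q)=83/2, d(NS,U)=16, d(NS,V)=45/2, d(NS,W)=45/2
2. join C+W (d=17, Q=-625/2) ⇒ CW; edges |C|=51/4, |W|=17/4
  updated: d(CW,F)=71/2, d(CW,NS)=99/4, d(CW,Q)=24, d(CW,U)=51/2, d(CW,V)=59/2
3. join F+V (d=10, Q=-425/2) ⇒ FV; edges |F|=69/16, |V|=91/16
  updated: d(CW,FV)=55/2, d(FV,NS)=111/4, d(FV,Q)=18, d(FV,U)=23
4. join NS+U (d=16, Q=-291/2) ⇒ NSU; edges |NS|=149/12, |U|=43/12
  updated: d(CW,NSU)=137/8, d(FV,NSU)=139/8, d(NSU,Q)=89/4
5. join CW+NSU (d=137/8, Q=-729/8) ⇒ CNSUW; edges |CW|=369/32, |NSU|=179/32
  updated: d(CNSUW,FV)=111/8, d(CNSUW,Q)=233/16
6. join CNSUW+FV (d=111/8, Q=-743/16) ⇒ CFNSUVW; edges |CNSUW|=167/32, |FV|=277/32
  updated: d(CFNSUVW,Q)=299/32
7. join CFNSUVW+Q (d=299/32) ⇒ CFNQSUVW; edges |CFNSUVW|=299/64, |Q|=299/64
final tree: ((((C:51/4,W:17/4):369/32,((N:67/4,S:13/4):149/12,U:43/12):179/32):167/32,(F:69/16,V:91/16):277/32):299/64,Q:299/64)
total length: 3307/32

3307/32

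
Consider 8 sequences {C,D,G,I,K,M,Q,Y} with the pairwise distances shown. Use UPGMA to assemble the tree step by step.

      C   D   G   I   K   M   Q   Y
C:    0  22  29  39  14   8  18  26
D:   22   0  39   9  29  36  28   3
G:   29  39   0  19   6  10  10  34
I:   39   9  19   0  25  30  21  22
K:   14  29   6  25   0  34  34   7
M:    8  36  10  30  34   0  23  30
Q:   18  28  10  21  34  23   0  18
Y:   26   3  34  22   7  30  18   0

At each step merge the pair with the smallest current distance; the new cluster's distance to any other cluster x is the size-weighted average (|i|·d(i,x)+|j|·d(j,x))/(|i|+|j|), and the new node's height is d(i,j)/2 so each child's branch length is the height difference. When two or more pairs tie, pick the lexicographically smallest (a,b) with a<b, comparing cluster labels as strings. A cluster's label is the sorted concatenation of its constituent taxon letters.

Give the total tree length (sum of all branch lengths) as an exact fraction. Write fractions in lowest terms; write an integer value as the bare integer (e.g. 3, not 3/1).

3857/60

step 1: merge (D,Y) at d=3; branch lengths D→3/2, Y→3/2; new cluster DY
  updated: d(C,DY)=24, d(DY,G)=73/2, d(DY,I)=31/2, d(DY,K)=18, d(DY,M)=33, d(DY,Q)=23
step 2: merge (G,K) at d=6; branch lengths G→3, K→3; new cluster GK
  updated: d(C,GK)=43/2, d(DY,GK)=109/4, d(GK,I)=22, d(GK,M)=22, d(GK,Q)=22
step 3: merge (C,M) at d=8; branch lengths C→4, M→4; new cluster CM
  updated: d(CM,DY)=57/2, d(CM,GK)=87/4, d(CM,I)=69/2, d(CM,Q)=41/2
step 4: merge (DY,I) at d=31/2; branch lengths DY→25/4, I→31/4; new cluster DIY
  updated: d(CM,DIY)=61/2, d(DIY,GK)=51/2, d(DIY,Q)=67/3
step 5: merge (CM,Q) at d=41/2; branch lengths CM→25/4, Q→41/4; new cluster CMQ
  updated: d(CMQ,DIY)=250/9, d(CMQ,GK)=131/6
step 6: merge (CMQ,GK) at d=131/6; branch lengths CMQ→2/3, GK→95/12; new cluster CGKMQ
  updated: d(CGKMQ,DIY)=403/15
step 7: merge (CGKMQ,DIY) at d=403/15; branch lengths CGKMQ→151/60, DIY→341/60; new cluster CDGIKMQY
final tree: ((((C:4,M:4):25/4,Q:41/4):2/3,(G:3,K:3):95/12):151/60,((D:3/2,Y:3/2):25/4,I:31/4):341/60)
total length: 3857/60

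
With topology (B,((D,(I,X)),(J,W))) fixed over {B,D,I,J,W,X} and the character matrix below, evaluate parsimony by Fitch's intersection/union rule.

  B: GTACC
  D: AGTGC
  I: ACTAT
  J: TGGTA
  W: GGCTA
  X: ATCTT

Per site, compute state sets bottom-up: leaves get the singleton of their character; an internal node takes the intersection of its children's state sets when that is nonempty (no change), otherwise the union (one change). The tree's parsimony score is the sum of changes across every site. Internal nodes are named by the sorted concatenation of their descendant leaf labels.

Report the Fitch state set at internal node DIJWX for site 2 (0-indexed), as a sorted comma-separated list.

C,G,T

[col 0] IX: children I:{A}, X:{A} ∩→ {A}; cost 0
[col 0] DIX: children D:{A}, IX:{A} ∩→ {A}; cost 0
[col 0] JW: children J:{T}, W:{G} ∪→ {G,T}; cost 1
[col 0] DIJWX: children DIX:{A}, JW:{G,T} ∪→ {A,G,T}; cost 1
[col 0] BDIJWX: children B:{G}, DIJWX:{A,G,T} ∩→ {G}; cost 0
[col 1] IX: children I:{C}, X:{T} ∪→ {C,T}; cost 1
[col 1] DIX: children D:{G}, IX:{C,T} ∪→ {C,G,T}; cost 1
[col 1] JW: children J:{G}, W:{G} ∩→ {G}; cost 0
[col 1] DIJWX: children DIX:{C,G,T}, JW:{G} ∩→ {G}; cost 0
[col 1] BDIJWX: children B:{T}, DIJWX:{G} ∪→ {G,T}; cost 1
[col 2] IX: children I:{T}, X:{C} ∪→ {C,T}; cost 1
[col 2] DIX: children D:{T}, IX:{C,T} ∩→ {T}; cost 0
[col 2] JW: children J:{G}, W:{C} ∪→ {C,G}; cost 1
[col 2] DIJWX: children DIX:{T}, JW:{C,G} ∪→ {C,G,T}; cost 1
[col 2] BDIJWX: children B:{A}, DIJWX:{C,G,T} ∪→ {A,C,G,T}; cost 1
[col 3] IX: children I:{A}, X:{T} ∪→ {A,T}; cost 1
[col 3] DIX: children D:{G}, IX:{A,T} ∪→ {A,G,T}; cost 1
[col 3] JW: children J:{T}, W:{T} ∩→ {T}; cost 0
[col 3] DIJWX: children DIX:{A,G,T}, JW:{T} ∩→ {T}; cost 0
[col 3] BDIJWX: children B:{C}, DIJWX:{T} ∪→ {C,T}; cost 1
[col 4] IX: children I:{T}, X:{T} ∩→ {T}; cost 0
[col 4] DIX: children D:{C}, IX:{T} ∪→ {C,T}; cost 1
[col 4] JW: children J:{A}, W:{A} ∩→ {A}; cost 0
[col 4] DIJWX: children DIX:{C,T}, JW:{A} ∪→ {A,C,T}; cost 1
[col 4] BDIJWX: children B:{C}, DIJWX:{A,C,T} ∩→ {C}; cost 0
per-site changes: [2, 3, 4, 3, 2]; total = 14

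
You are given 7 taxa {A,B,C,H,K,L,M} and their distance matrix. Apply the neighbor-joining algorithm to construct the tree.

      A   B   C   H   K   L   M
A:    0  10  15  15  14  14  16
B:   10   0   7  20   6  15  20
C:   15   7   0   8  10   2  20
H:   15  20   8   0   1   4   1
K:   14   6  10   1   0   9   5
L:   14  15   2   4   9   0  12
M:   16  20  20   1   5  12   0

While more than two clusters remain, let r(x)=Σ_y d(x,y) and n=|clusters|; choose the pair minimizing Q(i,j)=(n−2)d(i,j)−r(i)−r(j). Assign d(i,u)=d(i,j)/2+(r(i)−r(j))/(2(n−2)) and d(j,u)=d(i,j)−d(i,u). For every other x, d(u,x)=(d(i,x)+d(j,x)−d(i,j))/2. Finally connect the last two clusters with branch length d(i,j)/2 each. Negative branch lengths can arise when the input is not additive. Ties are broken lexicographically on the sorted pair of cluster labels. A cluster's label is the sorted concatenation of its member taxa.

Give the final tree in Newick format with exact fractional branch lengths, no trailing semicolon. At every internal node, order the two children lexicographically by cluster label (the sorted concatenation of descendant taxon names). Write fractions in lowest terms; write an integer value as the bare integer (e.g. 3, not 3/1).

(((A:101/16,B:59/16):51/16,(C:5/12,L:19/12):57/16):67/32,((H:-2,M:3):53/16,K:-13/16):67/32)

step 1: merge (H,M) at d=1, Q=-118; branch lengths H→-2, M→3; new cluster HM
  updated: d(A,HM)=15, d(B,HM)=39/2, d(C,HM)=27/2, d(HM,K)=5/2, d(HM,L)=15/2
step 2: merge (HM,K) at d=5/2, Q=-179/2; branch lengths HM→53/16, K→-13/16; new cluster HKM
  updated: d(A,HKM)=53/4, d(B,HKM)=23/2, d(C,HKM)=21/2, d(HKM,L)=7
step 3: merge (C,L) at d=2, Q=-133/2; branch lengths C→5/12, L→19/12; new cluster CL
  updated: d(A,CL)=27/2, d(B,CL)=10, d(CL,HKM)=31/4
step 4: merge (A,B) at d=10, Q=-193/4; branch lengths A→101/16, B→59/16; new cluster AB
  updated: d(AB,CL)=27/4, d(AB,HKM)=59/8
step 5: merge (AB,CL) at d=27/4, Q=-175/8; branch lengths AB→51/16, CL→57/16; new cluster ABCL
  updated: d(ABCL,HKM)=67/16
step 6: merge (ABCL,HKM) at d=67/16; branch lengths ABCL→67/32, HKM→67/32; new cluster ABCHKLM
final tree: (((A:101/16,B:59/16):51/16,(C:5/12,L:19/12):57/16):67/32,((H:-2,M:3):53/16,K:-13/16):67/32)
total length: 423/16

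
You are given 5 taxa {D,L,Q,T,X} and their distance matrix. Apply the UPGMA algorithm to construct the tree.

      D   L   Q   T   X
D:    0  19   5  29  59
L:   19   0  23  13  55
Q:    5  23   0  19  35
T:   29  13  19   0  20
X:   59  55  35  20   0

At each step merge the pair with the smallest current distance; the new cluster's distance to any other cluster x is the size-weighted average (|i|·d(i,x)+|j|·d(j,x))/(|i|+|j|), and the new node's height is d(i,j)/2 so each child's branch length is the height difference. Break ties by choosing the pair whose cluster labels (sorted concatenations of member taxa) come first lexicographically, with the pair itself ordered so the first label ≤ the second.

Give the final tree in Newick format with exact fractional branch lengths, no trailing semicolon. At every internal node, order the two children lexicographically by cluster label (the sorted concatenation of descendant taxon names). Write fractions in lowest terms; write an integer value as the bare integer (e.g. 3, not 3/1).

iteration 1: select D,Q (d=5); attach at lengths (5/2, 5/2); label the merged cluster DQ
  updated: d(DQ,L)=21, d(DQ,T)=24, d(DQ,X)=47
iteration 2: select L,T (d=13); attach at lengths (13/2, 13/2); label the merged cluster LT
  updated: d(DQ,LT)=45/2, d(LT,X)=75/2
iteration 3: select DQ,LT (d=45/2); attach at lengths (35/4, 19/4); label the merged cluster DLQT
  updated: d(DLQT,X)=169/4
iteration 4: select DLQT,X (d=169/4); attach at lengths (79/8, 169/8); label the merged cluster DLQTX
final tree: (((D:5/2,Q:5/2):35/4,(L:13/2,T:13/2):19/4):79/8,X:169/8)
total length: 125/2

(((D:5/2,Q:5/2):35/4,(L:13/2,T:13/2):19/4):79/8,X:169/8)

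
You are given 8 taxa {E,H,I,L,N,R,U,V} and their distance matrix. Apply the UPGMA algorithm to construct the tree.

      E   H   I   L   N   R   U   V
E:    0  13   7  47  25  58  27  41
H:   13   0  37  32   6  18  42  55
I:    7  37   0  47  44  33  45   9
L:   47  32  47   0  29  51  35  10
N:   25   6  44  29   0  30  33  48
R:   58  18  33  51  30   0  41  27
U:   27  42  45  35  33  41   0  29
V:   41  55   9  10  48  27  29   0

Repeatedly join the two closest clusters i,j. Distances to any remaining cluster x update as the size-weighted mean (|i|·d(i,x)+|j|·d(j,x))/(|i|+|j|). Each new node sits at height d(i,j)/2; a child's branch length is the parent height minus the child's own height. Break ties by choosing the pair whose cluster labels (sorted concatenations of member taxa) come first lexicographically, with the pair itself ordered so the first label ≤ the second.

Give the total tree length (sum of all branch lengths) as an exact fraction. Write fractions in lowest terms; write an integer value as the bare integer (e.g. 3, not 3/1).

iteration 1: select H,N (d=6); attach at lengths (3, 3); label the merged cluster HN
  updated: d(E,HN)=19, d(HN,I)=81/2, d(HN,L)=61/2, d(HN,R)=24, d(HN,U)=75/2, d(HN,V)=103/2
iteration 2: select E,I (d=7); attach at lengths (7/2, 7/2); label the merged cluster EI
  updated: d(EI,HN)=119/4, d(EI,L)=47, d(EI,R)=91/2, d(EI,U)=36, d(EI,V)=25
iteration 3: select L,V (d=10); attach at lengths (5, 5); label the merged cluster LV
  updated: d(EI,LV)=36, d(HN,LV)=41, d(LV,R)=39, d(LV,U)=32
iteration 4: select HN,R (d=24); attach at lengths (9, 12); label the merged cluster HNR
  updated: d(EI,HNR)=35, d(HNR,LV)=121/3, d(HNR,U)=116/3
iteration 5: select LV,U (d=32); attach at lengths (11, 16); label the merged cluster LUV
  updated: d(EI,LUV)=36, d(HNR,LUV)=358/9
iteration 6: select EI,HNR (d=35); attach at lengths (14, 11/2); label the merged cluster EHINR
  updated: d(EHINR,LUV)=574/15
iteration 7: select EHINR,LUV (d=574/15); attach at lengths (49/30, 47/15); label the merged cluster EHILNRUV
final tree: (((E:7/2,I:7/2):14,((H:3,N:3):9,R:12):11/2):49/30,((L:5,V:5):11,U:16):47/15)
total length: 1429/15

1429/15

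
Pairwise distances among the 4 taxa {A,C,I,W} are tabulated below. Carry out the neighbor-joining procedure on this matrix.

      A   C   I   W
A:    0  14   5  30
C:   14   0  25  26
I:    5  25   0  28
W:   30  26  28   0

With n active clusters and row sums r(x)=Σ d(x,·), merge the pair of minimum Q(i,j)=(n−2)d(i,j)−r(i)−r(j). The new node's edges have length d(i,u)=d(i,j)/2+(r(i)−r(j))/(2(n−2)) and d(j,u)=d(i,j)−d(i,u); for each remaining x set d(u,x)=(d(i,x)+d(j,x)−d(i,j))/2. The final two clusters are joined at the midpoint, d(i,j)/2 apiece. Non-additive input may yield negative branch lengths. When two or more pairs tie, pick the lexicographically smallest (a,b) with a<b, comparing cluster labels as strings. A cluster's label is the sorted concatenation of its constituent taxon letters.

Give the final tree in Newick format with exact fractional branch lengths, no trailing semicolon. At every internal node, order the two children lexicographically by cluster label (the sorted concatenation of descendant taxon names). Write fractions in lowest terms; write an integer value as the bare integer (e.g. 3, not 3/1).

step 1: merge (A,I) at d=5, Q=-97; branch lengths A→1/4, I→19/4; new cluster AI
  updated: d(AI,C)=17, d(AI,W)=53/2
step 2: merge (AI,C) at d=17, Q=-139/2; branch lengths AI→35/4, C→33/4; new cluster ACI
  updated: d(ACI,W)=71/4
step 3: merge (ACI,W) at d=71/4; branch lengths ACI→71/8, W→71/8; new cluster ACIW
final tree: (((A:1/4,I:19/4):35/4,C:33/4):71/8,W:71/8)
total length: 159/4

(((A:1/4,I:19/4):35/4,C:33/4):71/8,W:71/8)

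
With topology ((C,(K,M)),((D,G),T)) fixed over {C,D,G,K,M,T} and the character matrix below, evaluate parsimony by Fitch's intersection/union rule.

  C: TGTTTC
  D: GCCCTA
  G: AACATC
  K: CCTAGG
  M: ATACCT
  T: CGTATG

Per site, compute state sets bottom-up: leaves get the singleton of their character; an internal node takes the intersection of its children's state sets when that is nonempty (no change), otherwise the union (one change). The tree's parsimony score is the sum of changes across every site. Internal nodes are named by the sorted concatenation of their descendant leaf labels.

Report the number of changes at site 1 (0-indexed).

4

[col 0] KM: children K:{C}, M:{A} ∪→ {A,C}; cost 1
[col 0] CKM: children C:{T}, KM:{A,C} ∪→ {A,C,T}; cost 1
[col 0] DG: children D:{G}, G:{A} ∪→ {A,G}; cost 1
[col 0] DGT: children DG:{A,G}, T:{C} ∪→ {A,C,G}; cost 1
[col 0] CDGKMT: children CKM:{A,C,T}, DGT:{A,C,G} ∩→ {A,C}; cost 0
[col 1] KM: children K:{C}, M:{T} ∪→ {C,T}; cost 1
[col 1] CKM: children C:{G}, KM:{C,T} ∪→ {C,G,T}; cost 1
[col 1] DG: children D:{C}, G:{A} ∪→ {A,C}; cost 1
[col 1] DGT: children DG:{A,C}, T:{G} ∪→ {A,C,G}; cost 1
[col 1] CDGKMT: children CKM:{C,G,T}, DGT:{A,C,G} ∩→ {C,G}; cost 0
[col 2] KM: children K:{T}, M:{A} ∪→ {A,T}; cost 1
[col 2] CKM: children C:{T}, KM:{A,T} ∩→ {T}; cost 0
[col 2] DG: children D:{C}, G:{C} ∩→ {C}; cost 0
[col 2] DGT: children DG:{C}, T:{T} ∪→ {C,T}; cost 1
[col 2] CDGKMT: children CKM:{T}, DGT:{C,T} ∩→ {T}; cost 0
[col 3] KM: children K:{A}, M:{C} ∪→ {A,C}; cost 1
[col 3] CKM: children C:{T}, KM:{A,C} ∪→ {A,C,T}; cost 1
[col 3] DG: children D:{C}, G:{A} ∪→ {A,C}; cost 1
[col 3] DGT: children DG:{A,C}, T:{A} ∩→ {A}; cost 0
[col 3] CDGKMT: children CKM:{A,C,T}, DGT:{A} ∩→ {A}; cost 0
[col 4] KM: children K:{G}, M:{C} ∪→ {C,G}; cost 1
[col 4] CKM: children C:{T}, KM:{C,G} ∪→ {C,G,T}; cost 1
[col 4] DG: children D:{T}, G:{T} ∩→ {T}; cost 0
[col 4] DGT: children DG:{T}, T:{T} ∩→ {T}; cost 0
[col 4] CDGKMT: children CKM:{C,G,T}, DGT:{T} ∩→ {T}; cost 0
[col 5] KM: children K:{G}, M:{T} ∪→ {G,T}; cost 1
[col 5] CKM: children C:{C}, KM:{G,T} ∪→ {C,G,T}; cost 1
[col 5] DG: children D:{A}, G:{C} ∪→ {A,C}; cost 1
[col 5] DGT: children DG:{A,C}, T:{G} ∪→ {A,C,G}; cost 1
[col 5] CDGKMT: children CKM:{C,G,T}, DGT:{A,C,G} ∩→ {C,G}; cost 0
per-site changes: [4, 4, 2, 3, 2, 4]; total = 19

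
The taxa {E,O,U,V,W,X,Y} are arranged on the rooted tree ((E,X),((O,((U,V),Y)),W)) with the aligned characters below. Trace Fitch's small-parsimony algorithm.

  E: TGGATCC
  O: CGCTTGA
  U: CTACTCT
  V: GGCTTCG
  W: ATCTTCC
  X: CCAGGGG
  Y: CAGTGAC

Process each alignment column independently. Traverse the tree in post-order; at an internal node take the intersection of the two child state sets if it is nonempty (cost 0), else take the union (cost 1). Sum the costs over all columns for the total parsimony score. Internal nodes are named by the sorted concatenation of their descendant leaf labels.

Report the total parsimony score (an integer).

23

EX@0: {T} ∪ {C} = {C,T} (union, +1)
UV@0: {C} ∪ {G} = {C,G} (union, +1)
UVY@0: {C,G} ∩ {C} = {C} (intersection, +0)
OUVY@0: {C} ∩ {C} = {C} (intersection, +0)
OUVWY@0: {C} ∪ {A} = {A,C} (union, +1)
EOUVWXY@0: {C,T} ∩ {A,C} = {C} (intersection, +0)
EX@1: {G} ∪ {C} = {C,G} (union, +1)
UV@1: {T} ∪ {G} = {G,T} (union, +1)
UVY@1: {G,T} ∪ {A} = {A,G,T} (union, +1)
OUVY@1: {G} ∩ {A,G,T} = {G} (intersection, +0)
OUVWY@1: {G} ∪ {T} = {G,T} (union, +1)
EOUVWXY@1: {C,G} ∩ {G,T} = {G} (intersection, +0)
EX@2: {G} ∪ {A} = {A,G} (union, +1)
UV@2: {A} ∪ {C} = {A,C} (union, +1)
UVY@2: {A,C} ∪ {G} = {A,C,G} (union, +1)
OUVY@2: {C} ∩ {A,C,G} = {C} (intersection, +0)
OUVWY@2: {C} ∩ {C} = {C} (intersection, +0)
EOUVWXY@2: {A,G} ∪ {C} = {A,C,G} (union, +1)
EX@3: {A} ∪ {G} = {A,G} (union, +1)
UV@3: {C} ∪ {T} = {C,T} (union, +1)
UVY@3: {C,T} ∩ {T} = {T} (intersection, +0)
OUVY@3: {T} ∩ {T} = {T} (intersection, +0)
OUVWY@3: {T} ∩ {T} = {T} (intersection, +0)
EOUVWXY@3: {A,G} ∪ {T} = {A,G,T} (union, +1)
EX@4: {T} ∪ {G} = {G,T} (union, +1)
UV@4: {T} ∩ {T} = {T} (intersection, +0)
UVY@4: {T} ∪ {G} = {G,T} (union, +1)
OUVY@4: {T} ∩ {G,T} = {T} (intersection, +0)
OUVWY@4: {T} ∩ {T} = {T} (intersection, +0)
EOUVWXY@4: {G,T} ∩ {T} = {T} (intersection, +0)
EX@5: {C} ∪ {G} = {C,G} (union, +1)
UV@5: {C} ∩ {C} = {C} (intersection, +0)
UVY@5: {C} ∪ {A} = {A,C} (union, +1)
OUVY@5: {G} ∪ {A,C} = {A,C,G} (union, +1)
OUVWY@5: {A,C,G} ∩ {C} = {C} (intersection, +0)
EOUVWXY@5: {C,G} ∩ {C} = {C} (intersection, +0)
EX@6: {C} ∪ {G} = {C,G} (union, +1)
UV@6: {T} ∪ {G} = {G,T} (union, +1)
UVY@6: {G,T} ∪ {C} = {C,G,T} (union, +1)
OUVY@6: {A} ∪ {C,G,T} = {A,C,G,T} (union, +1)
OUVWY@6: {A,C,G,T} ∩ {C} = {C} (intersection, +0)
EOUVWXY@6: {C,G} ∩ {C} = {C} (intersection, +0)
per-site changes: [3, 4, 4, 3, 2, 3, 4]; total = 23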